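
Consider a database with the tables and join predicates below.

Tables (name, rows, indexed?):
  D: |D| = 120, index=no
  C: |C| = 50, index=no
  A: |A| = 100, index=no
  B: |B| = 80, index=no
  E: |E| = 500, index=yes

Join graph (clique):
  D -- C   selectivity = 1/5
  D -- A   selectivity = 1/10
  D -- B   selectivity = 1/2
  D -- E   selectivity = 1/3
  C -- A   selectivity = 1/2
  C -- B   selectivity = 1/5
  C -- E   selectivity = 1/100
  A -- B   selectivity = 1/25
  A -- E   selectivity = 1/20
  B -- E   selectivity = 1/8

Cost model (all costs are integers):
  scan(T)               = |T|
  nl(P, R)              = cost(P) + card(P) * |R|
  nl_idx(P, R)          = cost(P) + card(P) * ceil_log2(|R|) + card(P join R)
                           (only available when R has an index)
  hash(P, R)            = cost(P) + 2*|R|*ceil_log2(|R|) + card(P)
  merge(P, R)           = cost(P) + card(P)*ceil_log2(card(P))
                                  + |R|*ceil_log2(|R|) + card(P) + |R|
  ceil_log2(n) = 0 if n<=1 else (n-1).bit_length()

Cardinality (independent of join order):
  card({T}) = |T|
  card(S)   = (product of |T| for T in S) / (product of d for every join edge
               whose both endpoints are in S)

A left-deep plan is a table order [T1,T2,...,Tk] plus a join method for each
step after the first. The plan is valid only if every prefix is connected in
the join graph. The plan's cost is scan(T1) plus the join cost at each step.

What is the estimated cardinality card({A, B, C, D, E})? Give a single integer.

20

Tables in S: A(100), B(80), C(50), D(120), E(500)
Edges inside S: D-C(d=5), D-A(d=10), D-B(d=2), D-E(d=3), C-A(d=2), C-B(d=5), C-E(d=100), A-B(d=25), A-E(d=20), B-E(d=8)
numerator = 100 * 80 * 50 * 120 * 500 = 24000000000
denominator = 5 * 10 * 2 * 3 * 2 * 5 * 100 * 25 * 20 * 8 = 1200000000
card(S) = 24000000000 / 1200000000 = 20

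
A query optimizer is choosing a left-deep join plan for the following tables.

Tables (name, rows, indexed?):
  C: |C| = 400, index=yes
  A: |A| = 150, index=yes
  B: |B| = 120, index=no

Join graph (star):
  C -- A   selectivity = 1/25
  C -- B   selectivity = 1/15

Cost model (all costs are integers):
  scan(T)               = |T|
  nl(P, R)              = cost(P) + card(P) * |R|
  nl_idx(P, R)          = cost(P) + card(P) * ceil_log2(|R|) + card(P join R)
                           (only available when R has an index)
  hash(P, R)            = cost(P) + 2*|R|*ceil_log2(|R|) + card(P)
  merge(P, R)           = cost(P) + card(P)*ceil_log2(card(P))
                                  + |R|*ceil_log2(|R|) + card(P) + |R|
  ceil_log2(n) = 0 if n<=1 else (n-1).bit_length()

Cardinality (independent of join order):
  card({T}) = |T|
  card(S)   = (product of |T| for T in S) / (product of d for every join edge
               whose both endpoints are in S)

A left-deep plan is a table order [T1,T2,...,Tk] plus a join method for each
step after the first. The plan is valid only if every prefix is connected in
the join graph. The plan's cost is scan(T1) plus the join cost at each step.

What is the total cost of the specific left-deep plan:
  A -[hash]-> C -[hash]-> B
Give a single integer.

step 1: scan A: cost=150, card=150
step 2: join C via hash
    card(P join C) = 150*400/(25) = 2400
    cost = 150 + 2*400*9 + 150 = 7500
step 3: join B via hash
    card(P join B) = 2400*120/(15) = 19200
    cost = 7500 + 2*120*7 + 2400 = 11580

11580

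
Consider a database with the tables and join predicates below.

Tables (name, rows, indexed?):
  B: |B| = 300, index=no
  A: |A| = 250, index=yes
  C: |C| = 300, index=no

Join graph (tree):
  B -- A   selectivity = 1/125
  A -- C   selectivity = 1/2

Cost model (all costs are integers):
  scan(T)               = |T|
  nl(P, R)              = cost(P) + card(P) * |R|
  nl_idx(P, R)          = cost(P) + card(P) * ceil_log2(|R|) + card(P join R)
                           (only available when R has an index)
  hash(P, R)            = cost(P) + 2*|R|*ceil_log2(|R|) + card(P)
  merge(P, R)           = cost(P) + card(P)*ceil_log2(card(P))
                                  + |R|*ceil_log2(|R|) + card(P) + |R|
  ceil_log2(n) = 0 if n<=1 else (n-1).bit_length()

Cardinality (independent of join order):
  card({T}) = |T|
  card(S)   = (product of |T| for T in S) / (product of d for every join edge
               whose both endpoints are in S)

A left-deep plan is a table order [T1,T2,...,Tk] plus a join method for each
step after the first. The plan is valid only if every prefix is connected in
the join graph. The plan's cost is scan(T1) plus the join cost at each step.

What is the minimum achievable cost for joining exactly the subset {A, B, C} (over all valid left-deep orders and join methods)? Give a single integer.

Selinger DP over subsets of {A,B,C}:
  {B}: scan cost=300, card=300
  {A}: scan cost=250, card=250
  {C}: scan cost=300, card=300
  {AB}: card=600; try (A,nl_idx)→3300, (A,hash)→4600, (B,merge)→5500, (A,merge)→5550, (B,hash)→5900, (B,nl)→75250 …(+1); best=3300 via (A,nl_idx)
  {AC}: card=37500; try (A,hash)→4600, (C,merge)→5500, (A,merge)→5550, (C,hash)→5900, (A,nl_idx)→40200, (C,nl)→75250 …(+1); best=4600 via (A,hash)
  {ABC}: card=90000; try (C,hash)→9300, (C,merge)→12900, (B,hash)→47500, (C,nl)→183300, (B,merge)→645100, (B,nl)→11254600; best=9300 via (C,hash)

9300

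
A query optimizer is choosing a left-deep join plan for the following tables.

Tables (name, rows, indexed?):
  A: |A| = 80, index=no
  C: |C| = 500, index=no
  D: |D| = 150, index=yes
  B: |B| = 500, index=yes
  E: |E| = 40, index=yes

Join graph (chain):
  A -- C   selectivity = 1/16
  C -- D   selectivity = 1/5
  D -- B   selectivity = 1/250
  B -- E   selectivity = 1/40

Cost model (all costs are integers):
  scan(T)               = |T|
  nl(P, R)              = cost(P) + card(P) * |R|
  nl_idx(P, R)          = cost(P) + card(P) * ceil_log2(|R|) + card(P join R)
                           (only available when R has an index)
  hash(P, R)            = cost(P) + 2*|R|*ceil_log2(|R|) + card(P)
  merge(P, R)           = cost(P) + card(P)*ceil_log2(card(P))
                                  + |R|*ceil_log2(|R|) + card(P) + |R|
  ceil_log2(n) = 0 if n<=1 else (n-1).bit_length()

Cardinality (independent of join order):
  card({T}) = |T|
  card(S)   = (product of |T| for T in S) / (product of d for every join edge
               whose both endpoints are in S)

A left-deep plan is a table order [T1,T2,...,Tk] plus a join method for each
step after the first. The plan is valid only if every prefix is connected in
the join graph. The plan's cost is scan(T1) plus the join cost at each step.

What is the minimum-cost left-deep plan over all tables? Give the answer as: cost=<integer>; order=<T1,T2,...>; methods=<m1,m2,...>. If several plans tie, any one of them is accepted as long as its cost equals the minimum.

cost=41700; order=D,B,E,C,A; methods=nl_idx,hash,merge,hash

Selinger DP (subsets sized 1..n):
  {A}: scan cost=80, card=80
  {C}: scan cost=500, card=500
  {D}: scan cost=150, card=150
  {B}: scan cost=500, card=500
  {E}: scan cost=40, card=40
  {AC}: card=2500; try (A,hash)→2120, (C,merge)→5720, (A,merge)→6140, (C,hash)→9160, (C,nl)→40080, (A,nl)→40500; best=2120 via (A,hash)
  {CD}: card=15000; try (D,hash)→3400, (C,merge)→6500, (D,merge)→6850, (C,hash)→9300, (D,nl_idx)→19500, (C,nl)→75150 …(+1); best=3400 via (D,hash)
  {BD}: card=300; try (B,nl_idx)→1800, (D,hash)→3400, (D,nl_idx)→4800, (B,merge)→6500, (D,merge)→6850, (B,hash)→9300 …(+2); best=1800 via (B,nl_idx)
  {BE}: card=500; try (B,nl_idx)→900, (E,hash)→1480, (E,nl_idx)→4000, (B,merge)→5320, (E,merge)→5780, (B,hash)→9080 …(+2); best=900 via (B,nl_idx)
  {ACD}: card=75000; try (D,hash)→7020, (A,hash)→19520, (D,merge)→35970, (D,nl_idx)→97120, (A,merge)→229040, (D,nl)→377120 …(+1); best=7020 via (D,hash)
  {BCD}: card=30000; try (C,merge)→9800, (C,hash)→11100, (B,hash)→27400, (C,nl)→151800, (B,nl_idx)→168400, (B,merge)→233400 …(+1); best=9800 via (C,merge)
  {BDE}: card=300; try (E,hash)→2580, (D,hash)→3800, (E,nl_idx)→3900, (E,merge)→5080, (D,nl_idx)→5200, (D,merge)→7250 …(+2); best=2580 via (E,hash)
  {ABCD}: card=150000; try (A,hash)→40920, (B,hash)→91020, (A,merge)→490440, (B,nl_idx)→832020, (B,merge)→1362020, (A,nl)→2409800 …(+1); best=40920 via (A,hash)
  {BCDE}: card=30000; try (C,merge)→10580, (C,hash)→11880, (E,hash)→40280, (C,nl)→152580, (E,nl_idx)→219800, (E,merge)→490080 …(+1); best=10580 via (C,merge)
  {ABCDE}: card=150000; try (A,hash)→41700, (E,hash)→191400, (A,merge)→491220, (E,nl_idx)→1090920, (A,nl)→2410580, (E,merge)→2891200 …(+1); best=41700 via (A,hash)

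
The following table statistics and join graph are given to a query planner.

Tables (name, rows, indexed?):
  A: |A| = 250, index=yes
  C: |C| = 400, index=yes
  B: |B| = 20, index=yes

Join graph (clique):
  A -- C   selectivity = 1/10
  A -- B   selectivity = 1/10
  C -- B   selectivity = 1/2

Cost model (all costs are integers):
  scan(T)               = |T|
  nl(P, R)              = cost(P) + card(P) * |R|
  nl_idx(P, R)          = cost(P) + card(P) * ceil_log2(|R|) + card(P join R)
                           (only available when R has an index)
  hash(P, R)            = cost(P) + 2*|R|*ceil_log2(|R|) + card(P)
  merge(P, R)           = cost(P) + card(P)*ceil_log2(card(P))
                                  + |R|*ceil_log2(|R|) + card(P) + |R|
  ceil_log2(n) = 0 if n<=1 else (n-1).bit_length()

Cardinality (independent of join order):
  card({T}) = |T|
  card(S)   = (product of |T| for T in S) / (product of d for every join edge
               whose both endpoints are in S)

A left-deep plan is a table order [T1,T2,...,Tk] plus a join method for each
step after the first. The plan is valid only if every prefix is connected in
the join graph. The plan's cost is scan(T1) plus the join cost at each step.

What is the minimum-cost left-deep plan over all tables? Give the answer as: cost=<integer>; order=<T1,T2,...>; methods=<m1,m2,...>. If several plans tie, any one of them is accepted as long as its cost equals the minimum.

cost=8380; order=B,A,C; methods=nl_idx,hash

Selinger DP (subsets sized 1..n):
  {A}: scan cost=250, card=250
  {C}: scan cost=400, card=400
  {B}: scan cost=20, card=20
  {AC}: card=10000; try (A,hash)→4800, (C,merge)→6500, (A,merge)→6650, (C,hash)→7700, (C,nl_idx)→12500, (A,nl_idx)→13600 …(+2); best=4800 via (A,hash)
  {AB}: card=500; try (A,nl_idx)→680, (B,hash)→700, (B,nl_idx)→2000, (A,merge)→2390, (B,merge)→2620, (A,hash)→4040 …(+2); best=680 via (A,nl_idx)
  {BC}: card=4000; try (B,hash)→1000, (C,merge)→4140, (C,nl_idx)→4200, (B,merge)→4520, (B,nl_idx)→6400, (C,hash)→7240 …(+2); best=1000 via (B,hash)
  {ABC}: card=10000; try (C,hash)→8380, (A,hash)→9000, (C,merge)→9680, (B,hash)→15000, (C,nl_idx)→15180, (A,nl_idx)→43000 …(+6); best=8380 via (C,hash)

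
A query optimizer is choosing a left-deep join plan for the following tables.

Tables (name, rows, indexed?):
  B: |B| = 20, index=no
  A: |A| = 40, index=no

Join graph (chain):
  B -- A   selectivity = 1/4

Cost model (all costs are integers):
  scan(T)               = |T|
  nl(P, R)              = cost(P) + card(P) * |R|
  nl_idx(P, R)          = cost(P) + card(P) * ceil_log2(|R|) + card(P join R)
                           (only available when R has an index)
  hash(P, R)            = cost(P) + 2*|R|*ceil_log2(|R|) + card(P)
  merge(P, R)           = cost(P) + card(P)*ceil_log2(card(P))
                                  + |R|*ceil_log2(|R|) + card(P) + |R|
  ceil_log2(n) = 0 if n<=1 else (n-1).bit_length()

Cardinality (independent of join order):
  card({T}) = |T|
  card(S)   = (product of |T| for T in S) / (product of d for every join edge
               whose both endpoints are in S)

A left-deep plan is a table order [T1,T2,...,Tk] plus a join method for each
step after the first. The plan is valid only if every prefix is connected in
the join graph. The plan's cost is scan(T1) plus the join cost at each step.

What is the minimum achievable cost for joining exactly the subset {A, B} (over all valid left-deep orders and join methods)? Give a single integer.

280

Selinger DP over subsets of {A,B}:
  {B}: scan cost=20, card=20
  {A}: scan cost=40, card=40
  {AB}: card=200; try (B,hash)→280, (A,merge)→420, (B,merge)→440, (A,hash)→520, (A,nl)→820, (B,nl)→840; best=280 via (B,hash)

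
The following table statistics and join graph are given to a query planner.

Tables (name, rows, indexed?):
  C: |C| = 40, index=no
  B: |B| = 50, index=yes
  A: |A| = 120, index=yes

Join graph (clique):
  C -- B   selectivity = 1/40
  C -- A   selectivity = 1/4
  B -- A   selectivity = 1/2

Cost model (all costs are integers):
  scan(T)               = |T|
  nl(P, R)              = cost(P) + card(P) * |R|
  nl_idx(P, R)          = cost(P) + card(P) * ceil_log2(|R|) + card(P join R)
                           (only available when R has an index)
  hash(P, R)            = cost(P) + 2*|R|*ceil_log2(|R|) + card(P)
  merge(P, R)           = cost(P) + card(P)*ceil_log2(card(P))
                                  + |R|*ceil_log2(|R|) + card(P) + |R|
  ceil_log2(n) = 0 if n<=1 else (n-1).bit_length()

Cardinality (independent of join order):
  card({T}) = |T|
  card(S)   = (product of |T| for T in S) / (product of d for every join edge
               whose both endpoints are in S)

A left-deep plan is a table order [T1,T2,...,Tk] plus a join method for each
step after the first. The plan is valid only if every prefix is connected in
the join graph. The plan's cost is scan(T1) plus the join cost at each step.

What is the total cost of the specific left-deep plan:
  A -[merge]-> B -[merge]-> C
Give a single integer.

40710

step 1: scan A: cost=120, card=120
step 2: join B via merge
    card(P join B) = 120*50/(2) = 3000
    cost = 120 + 120*7 + 50*6 + 120 + 50 = 1430
step 3: join C via merge
    card(P join C) = 3000*40/(40*4) = 750
    cost = 1430 + 3000*12 + 40*6 + 3000 + 40 = 40710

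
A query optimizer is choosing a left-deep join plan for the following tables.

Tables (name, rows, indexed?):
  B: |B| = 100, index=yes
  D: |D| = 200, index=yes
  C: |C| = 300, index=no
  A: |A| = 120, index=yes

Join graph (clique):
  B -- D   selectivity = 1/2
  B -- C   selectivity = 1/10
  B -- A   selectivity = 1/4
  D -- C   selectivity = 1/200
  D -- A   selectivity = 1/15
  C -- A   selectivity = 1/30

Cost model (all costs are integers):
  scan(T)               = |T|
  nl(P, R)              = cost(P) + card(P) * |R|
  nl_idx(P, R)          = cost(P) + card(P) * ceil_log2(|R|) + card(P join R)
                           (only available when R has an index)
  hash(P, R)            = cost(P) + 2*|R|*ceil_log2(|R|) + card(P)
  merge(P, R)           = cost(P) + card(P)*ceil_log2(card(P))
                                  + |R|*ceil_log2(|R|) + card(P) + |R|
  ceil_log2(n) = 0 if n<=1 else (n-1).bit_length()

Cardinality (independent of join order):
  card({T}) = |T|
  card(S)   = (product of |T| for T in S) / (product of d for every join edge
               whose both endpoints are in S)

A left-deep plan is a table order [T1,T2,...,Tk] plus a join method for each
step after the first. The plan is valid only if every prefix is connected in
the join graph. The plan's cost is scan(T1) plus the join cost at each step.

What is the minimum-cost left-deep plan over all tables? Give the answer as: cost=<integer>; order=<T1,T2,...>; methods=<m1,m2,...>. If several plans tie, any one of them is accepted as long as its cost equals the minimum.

cost=5640; order=C,D,A,B; methods=nl_idx,hash,nl_idx

Selinger DP (subsets sized 1..n):
  {B}: scan cost=100, card=100
  {D}: scan cost=200, card=200
  {C}: scan cost=300, card=300
  {A}: scan cost=120, card=120
  {BD}: card=10000; try (B,hash)→1800, (D,merge)→2700, (B,merge)→2800, (D,hash)→3400, (D,nl_idx)→10900, (B,nl_idx)→11600 …(+2); best=1800 via (B,hash)
  {BC}: card=3000; try (B,hash)→2000, (C,merge)→3900, (B,merge)→4100, (B,nl_idx)→5400, (C,hash)→5600, (C,nl)→30100 …(+1); best=2000 via (B,hash)
  {AB}: card=3000; try (B,hash)→1640, (A,merge)→1860, (B,merge)→1880, (A,hash)→1880, (A,nl_idx)→3800, (B,nl_idx)→3960 …(+2); best=1640 via (B,hash)
  {CD}: card=300; try (D,nl_idx)→3000, (D,hash)→3800, (C,merge)→5000, (D,merge)→5100, (C,hash)→5800, (C,nl)→60200 …(+1); best=3000 via (D,nl_idx)
  {AD}: card=1600; try (A,hash)→2080, (D,nl_idx)→2680, (D,merge)→2880, (A,merge)→2960, (A,nl_idx)→3200, (D,hash)→3440 …(+2); best=2080 via (A,hash)
  {AC}: card=1200; try (A,hash)→2280, (A,nl_idx)→3600, (C,merge)→4080, (A,merge)→4260, (C,hash)→5640, (C,nl)→36120 …(+1); best=2280 via (A,hash)
  {BCD}: card=1500; try (B,hash)→4700, (B,nl_idx)→6600, (B,merge)→6800, (D,hash)→8200, (C,hash)→17200, (D,nl_idx)→27500 …(+5); best=4700 via (B,hash)
  {ABD}: card=20000; try (B,hash)→5080, (D,hash)→7840, (A,hash)→13480, (B,merge)→22080, (B,nl_idx)→33280, (D,merge)→42440 …(+6); best=5080 via (B,hash)
  {ABC}: card=3000; try (B,hash)→4880, (A,hash)→6680, (C,hash)→10040, (B,nl_idx)→13680, (B,merge)→17480, (A,nl_idx)→26000 …(+5); best=4880 via (B,hash)
  {ACD}: card=80; try (A,hash)→4980, (A,nl_idx)→5180, (D,hash)→6680, (A,merge)→6960, (C,hash)→9080, (D,nl_idx)→11960 …(+5); best=4980 via (A,hash)
  {ABCD}: card=100; try (B,nl_idx)→5640, (B,merge)→6420, (B,hash)→6460, (A,hash)→7880, (D,hash)→11080, (B,nl)→12980 …(+9); best=5640 via (B,nl_idx)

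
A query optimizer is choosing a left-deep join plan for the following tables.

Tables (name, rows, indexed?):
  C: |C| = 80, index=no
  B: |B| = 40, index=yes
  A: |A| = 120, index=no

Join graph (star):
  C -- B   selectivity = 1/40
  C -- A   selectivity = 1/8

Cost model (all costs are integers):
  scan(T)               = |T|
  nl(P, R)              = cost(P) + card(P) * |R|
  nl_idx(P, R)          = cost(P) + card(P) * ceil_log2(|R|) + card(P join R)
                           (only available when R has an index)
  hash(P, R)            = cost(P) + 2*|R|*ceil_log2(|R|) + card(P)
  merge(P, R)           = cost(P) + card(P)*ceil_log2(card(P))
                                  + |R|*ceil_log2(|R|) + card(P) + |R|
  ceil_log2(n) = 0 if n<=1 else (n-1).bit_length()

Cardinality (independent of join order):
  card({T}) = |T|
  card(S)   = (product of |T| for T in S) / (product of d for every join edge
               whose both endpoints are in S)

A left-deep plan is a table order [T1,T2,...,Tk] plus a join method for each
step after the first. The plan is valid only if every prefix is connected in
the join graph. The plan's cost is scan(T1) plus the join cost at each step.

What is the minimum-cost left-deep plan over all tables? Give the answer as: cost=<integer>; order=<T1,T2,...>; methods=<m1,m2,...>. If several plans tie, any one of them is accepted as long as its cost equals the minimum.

cost=2240; order=C,B,A; methods=hash,merge

Selinger DP (subsets sized 1..n):
  {C}: scan cost=80, card=80
  {B}: scan cost=40, card=40
  {A}: scan cost=120, card=120
  {BC}: card=80; try (B,hash)→640, (B,nl_idx)→640, (C,merge)→960, (B,merge)→1000, (C,hash)→1200, (C,nl)→3240 …(+1); best=640 via (B,hash)
  {AC}: card=1200; try (C,hash)→1360, (A,merge)→1680, (C,merge)→1720, (A,hash)→1840, (A,nl)→9680, (C,nl)→9720; best=1360 via (C,hash)
  {ABC}: card=1200; try (A,merge)→2240, (A,hash)→2400, (B,hash)→3040, (B,nl_idx)→9760, (A,nl)→10240, (B,merge)→16040 …(+1); best=2240 via (A,merge)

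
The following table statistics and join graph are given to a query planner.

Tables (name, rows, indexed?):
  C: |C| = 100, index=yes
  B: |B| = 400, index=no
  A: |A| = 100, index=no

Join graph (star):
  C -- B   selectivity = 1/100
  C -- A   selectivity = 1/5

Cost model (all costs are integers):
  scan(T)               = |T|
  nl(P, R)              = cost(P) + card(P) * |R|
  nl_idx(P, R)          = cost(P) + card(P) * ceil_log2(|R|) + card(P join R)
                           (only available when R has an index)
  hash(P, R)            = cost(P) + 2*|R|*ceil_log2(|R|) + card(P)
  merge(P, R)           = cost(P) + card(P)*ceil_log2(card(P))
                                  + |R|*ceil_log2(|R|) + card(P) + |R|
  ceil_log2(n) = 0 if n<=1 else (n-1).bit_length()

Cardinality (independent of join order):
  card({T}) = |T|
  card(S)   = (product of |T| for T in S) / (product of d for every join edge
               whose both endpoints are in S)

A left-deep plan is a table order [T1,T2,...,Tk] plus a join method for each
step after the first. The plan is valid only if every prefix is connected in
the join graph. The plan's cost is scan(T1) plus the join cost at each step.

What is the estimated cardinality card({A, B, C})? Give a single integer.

8000

Tables in S: A(100), B(400), C(100)
Edges inside S: C-B(d=100), C-A(d=5)
numerator = 100 * 400 * 100 = 4000000
denominator = 100 * 5 = 500
card(S) = 4000000 / 500 = 8000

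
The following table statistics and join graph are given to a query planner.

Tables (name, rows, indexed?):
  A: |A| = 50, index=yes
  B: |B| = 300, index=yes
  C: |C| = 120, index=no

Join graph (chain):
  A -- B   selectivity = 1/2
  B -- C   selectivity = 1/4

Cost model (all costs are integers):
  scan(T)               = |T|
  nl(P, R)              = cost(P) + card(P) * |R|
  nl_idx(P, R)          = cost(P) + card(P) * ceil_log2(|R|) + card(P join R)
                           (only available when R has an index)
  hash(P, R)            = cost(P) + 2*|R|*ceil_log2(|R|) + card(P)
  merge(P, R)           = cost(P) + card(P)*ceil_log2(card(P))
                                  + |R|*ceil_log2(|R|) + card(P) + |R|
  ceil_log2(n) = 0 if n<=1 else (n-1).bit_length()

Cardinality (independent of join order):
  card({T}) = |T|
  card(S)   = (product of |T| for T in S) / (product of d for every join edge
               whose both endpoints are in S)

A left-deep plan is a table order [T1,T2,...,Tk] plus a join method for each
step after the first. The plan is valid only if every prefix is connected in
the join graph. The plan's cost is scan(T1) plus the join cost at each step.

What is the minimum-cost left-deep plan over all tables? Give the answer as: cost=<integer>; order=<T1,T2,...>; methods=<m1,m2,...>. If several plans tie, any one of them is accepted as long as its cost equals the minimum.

Selinger DP (subsets sized 1..n):
  {A}: scan cost=50, card=50
  {B}: scan cost=300, card=300
  {C}: scan cost=120, card=120
  {AB}: card=7500; try (A,hash)→1200, (B,merge)→3400, (A,merge)→3650, (B,hash)→5500, (B,nl_idx)→8000, (A,nl_idx)→9600 …(+2); best=1200 via (A,hash)
  {BC}: card=9000; try (C,hash)→2280, (B,merge)→4080, (C,merge)→4260, (B,hash)→5640, (B,nl_idx)→10200, (B,nl)→36120 …(+1); best=2280 via (C,hash)
  {ABC}: card=225000; try (C,hash)→10380, (A,hash)→11880, (C,merge)→107160, (A,merge)→137630, (A,nl_idx)→281280, (A,nl)→452280 …(+1); best=10380 via (C,hash)

cost=10380; order=B,A,C; methods=hash,hash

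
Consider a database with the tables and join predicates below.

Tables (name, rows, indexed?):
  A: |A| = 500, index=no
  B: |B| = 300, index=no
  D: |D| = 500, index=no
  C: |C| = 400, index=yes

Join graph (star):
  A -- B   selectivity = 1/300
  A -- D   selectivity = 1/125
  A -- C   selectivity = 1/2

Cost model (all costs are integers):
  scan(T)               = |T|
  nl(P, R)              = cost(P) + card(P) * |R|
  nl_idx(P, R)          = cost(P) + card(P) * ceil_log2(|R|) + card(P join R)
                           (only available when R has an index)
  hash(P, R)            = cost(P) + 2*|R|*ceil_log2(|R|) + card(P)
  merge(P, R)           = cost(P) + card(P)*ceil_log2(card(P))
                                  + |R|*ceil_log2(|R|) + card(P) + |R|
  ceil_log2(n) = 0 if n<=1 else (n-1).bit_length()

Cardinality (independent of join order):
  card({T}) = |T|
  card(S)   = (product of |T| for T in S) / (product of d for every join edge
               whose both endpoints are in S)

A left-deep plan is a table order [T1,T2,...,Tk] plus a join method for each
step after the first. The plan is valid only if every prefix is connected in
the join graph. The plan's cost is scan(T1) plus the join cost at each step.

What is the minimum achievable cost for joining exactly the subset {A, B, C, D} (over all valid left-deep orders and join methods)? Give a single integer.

25100

Selinger DP over subsets of {A,B,C,D}:
  {A}: scan cost=500, card=500
  {B}: scan cost=300, card=300
  {D}: scan cost=500, card=500
  {C}: scan cost=400, card=400
  {AB}: card=500; try (B,hash)→6400, (A,merge)→8300, (B,merge)→8500, (A,hash)→9600, (A,nl)→150300, (B,nl)→150500; best=6400 via (B,hash)
  {AD}: card=2000; try (D,hash)→10000, (A,hash)→10000, (D,merge)→10500, (A,merge)→10500, (D,nl)→250500, (A,nl)→250500; best=10000 via (D,hash)
  {AC}: card=100000; try (C,hash)→8200, (A,merge)→9400, (C,merge)→9500, (A,hash)→9800, (C,nl_idx)→105000, (A,nl)→200400 …(+1); best=8200 via (C,hash)
  {ABD}: card=2000; try (D,hash)→15900, (D,merge)→16400, (B,hash)→17400, (B,merge)→37000, (D,nl)→256400, (B,nl)→610000; best=15900 via (D,hash)
  {ABC}: card=100000; try (C,hash)→14100, (C,merge)→15400, (C,nl_idx)→110900, (B,hash)→113600, (C,nl)→206400, (B,merge)→1811200 …(+1); best=14100 via (C,hash)
  {ACD}: card=400000; try (C,hash)→19200, (C,merge)→38000, (D,hash)→117200, (C,nl_idx)→428000, (C,nl)→810000, (D,merge)→1813200 …(+1); best=19200 via (C,hash)
  {ABCD}: card=400000; try (C,hash)→25100, (C,merge)→43900, (D,hash)→123100, (B,hash)→424600, (C,nl_idx)→433900, (C,nl)→815900 …(+4); best=25100 via (C,hash)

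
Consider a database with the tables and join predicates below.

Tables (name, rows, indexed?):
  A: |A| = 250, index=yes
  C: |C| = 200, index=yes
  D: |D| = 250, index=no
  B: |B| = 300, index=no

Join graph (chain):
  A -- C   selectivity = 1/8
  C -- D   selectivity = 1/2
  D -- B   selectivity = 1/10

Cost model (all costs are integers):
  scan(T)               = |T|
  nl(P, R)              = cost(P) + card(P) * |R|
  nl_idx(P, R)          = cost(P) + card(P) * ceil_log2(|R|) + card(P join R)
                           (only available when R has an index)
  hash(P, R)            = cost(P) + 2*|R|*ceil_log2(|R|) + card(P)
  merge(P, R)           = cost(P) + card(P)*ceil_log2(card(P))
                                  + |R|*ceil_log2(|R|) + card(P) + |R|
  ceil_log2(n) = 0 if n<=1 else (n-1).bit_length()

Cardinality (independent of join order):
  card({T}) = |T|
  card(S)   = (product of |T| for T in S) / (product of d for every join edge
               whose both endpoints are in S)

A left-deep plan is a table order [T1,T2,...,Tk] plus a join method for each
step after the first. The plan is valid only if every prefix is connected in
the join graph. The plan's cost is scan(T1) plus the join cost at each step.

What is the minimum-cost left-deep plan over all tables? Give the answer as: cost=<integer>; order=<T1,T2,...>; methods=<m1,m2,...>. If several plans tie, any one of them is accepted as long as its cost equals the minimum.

Selinger DP (subsets sized 1..n):
  {A}: scan cost=250, card=250
  {C}: scan cost=200, card=200
  {D}: scan cost=250, card=250
  {B}: scan cost=300, card=300
  {AC}: card=6250; try (C,hash)→3700, (A,merge)→4250, (C,merge)→4300, (A,hash)→4400, (A,nl_idx)→8050, (C,nl_idx)→8500 …(+2); best=3700 via (C,hash)
  {CD}: card=25000; try (C,hash)→3700, (D,merge)→4250, (C,merge)→4300, (D,hash)→4400, (C,nl_idx)→27250, (D,nl)→50200 …(+1); best=3700 via (C,hash)
  {BD}: card=7500; try (D,hash)→4600, (B,merge)→5500, (D,merge)→5550, (B,hash)→5900, (B,nl)→75250, (D,nl)→75300; best=4600 via (D,hash)
  {ACD}: card=781250; try (D,hash)→13950, (A,hash)→32700, (D,merge)→93450, (A,merge)→405950, (A,nl_idx)→984950, (D,nl)→1566200 …(+1); best=13950 via (D,hash)
  {BCD}: card=750000; try (C,hash)→15300, (B,hash)→34100, (C,merge)→111400, (B,merge)→406700, (C,nl_idx)→814600, (C,nl)→1504600 …(+1); best=15300 via (C,hash)
  {ABCD}: card=23437500; try (A,hash)→769300, (B,hash)→800600, (A,merge)→15767550, (B,merge)→16423200, (A,nl_idx)→29452800, (A,nl)→187515300 …(+1); best=769300 via (A,hash)

cost=769300; order=B,D,C,A; methods=hash,hash,hash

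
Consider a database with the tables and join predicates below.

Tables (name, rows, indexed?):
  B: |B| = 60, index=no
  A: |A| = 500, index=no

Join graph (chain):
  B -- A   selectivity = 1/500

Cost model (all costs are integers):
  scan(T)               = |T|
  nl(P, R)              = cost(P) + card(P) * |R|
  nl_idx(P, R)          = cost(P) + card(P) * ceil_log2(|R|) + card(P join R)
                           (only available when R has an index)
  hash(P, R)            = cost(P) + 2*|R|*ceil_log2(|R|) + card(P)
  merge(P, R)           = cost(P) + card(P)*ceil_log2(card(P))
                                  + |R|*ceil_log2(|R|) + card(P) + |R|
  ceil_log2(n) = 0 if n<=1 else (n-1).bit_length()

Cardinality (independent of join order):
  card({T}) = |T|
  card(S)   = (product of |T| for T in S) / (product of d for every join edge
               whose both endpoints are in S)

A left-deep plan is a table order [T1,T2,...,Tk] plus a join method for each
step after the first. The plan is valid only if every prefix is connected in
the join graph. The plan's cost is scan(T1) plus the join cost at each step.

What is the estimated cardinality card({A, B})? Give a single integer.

Tables in S: A(500), B(60)
Edges inside S: B-A(d=500)
numerator = 500 * 60 = 30000
denominator = 500 = 500
card(S) = 30000 / 500 = 60

60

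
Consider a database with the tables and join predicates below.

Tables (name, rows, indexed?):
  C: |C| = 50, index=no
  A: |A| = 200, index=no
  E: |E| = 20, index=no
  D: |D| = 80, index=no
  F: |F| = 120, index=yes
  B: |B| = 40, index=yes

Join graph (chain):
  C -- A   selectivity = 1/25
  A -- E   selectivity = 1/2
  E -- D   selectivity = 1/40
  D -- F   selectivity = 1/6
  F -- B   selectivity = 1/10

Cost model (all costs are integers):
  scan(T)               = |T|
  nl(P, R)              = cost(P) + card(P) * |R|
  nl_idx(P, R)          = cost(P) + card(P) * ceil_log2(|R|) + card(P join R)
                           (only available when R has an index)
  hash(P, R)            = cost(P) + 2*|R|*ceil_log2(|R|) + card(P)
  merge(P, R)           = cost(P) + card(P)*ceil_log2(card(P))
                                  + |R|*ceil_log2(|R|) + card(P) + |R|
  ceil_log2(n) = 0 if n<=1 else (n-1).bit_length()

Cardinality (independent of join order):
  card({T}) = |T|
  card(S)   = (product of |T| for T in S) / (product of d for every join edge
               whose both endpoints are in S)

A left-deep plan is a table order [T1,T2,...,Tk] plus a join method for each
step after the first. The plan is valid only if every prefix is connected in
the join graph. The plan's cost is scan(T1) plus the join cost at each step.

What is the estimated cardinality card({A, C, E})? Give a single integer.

Tables in S: A(200), C(50), E(20)
Edges inside S: C-A(d=25), A-E(d=2)
numerator = 200 * 50 * 20 = 200000
denominator = 25 * 2 = 50
card(S) = 200000 / 50 = 4000

4000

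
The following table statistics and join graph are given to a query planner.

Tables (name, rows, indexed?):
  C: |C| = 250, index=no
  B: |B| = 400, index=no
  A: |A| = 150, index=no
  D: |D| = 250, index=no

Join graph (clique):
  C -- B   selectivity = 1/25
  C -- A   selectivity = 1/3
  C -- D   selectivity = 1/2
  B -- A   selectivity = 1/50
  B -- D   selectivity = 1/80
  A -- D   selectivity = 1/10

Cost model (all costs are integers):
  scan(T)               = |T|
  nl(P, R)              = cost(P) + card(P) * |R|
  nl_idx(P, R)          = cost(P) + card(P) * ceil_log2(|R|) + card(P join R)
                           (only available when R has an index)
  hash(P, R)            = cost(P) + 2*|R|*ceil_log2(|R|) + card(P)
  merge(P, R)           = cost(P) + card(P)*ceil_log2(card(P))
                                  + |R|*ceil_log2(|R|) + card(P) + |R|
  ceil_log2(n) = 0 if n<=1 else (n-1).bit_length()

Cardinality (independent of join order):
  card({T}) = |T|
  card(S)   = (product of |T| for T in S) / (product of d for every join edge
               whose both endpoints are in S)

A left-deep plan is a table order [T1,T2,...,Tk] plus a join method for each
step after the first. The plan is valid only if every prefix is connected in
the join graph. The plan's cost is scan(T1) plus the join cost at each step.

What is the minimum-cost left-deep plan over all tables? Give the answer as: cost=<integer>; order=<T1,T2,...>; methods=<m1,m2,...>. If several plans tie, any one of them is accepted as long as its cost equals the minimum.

cost=12775; order=B,A,D,C; methods=hash,hash,hash

Selinger DP (subsets sized 1..n):
  {C}: scan cost=250, card=250
  {B}: scan cost=400, card=400
  {A}: scan cost=150, card=150
  {D}: scan cost=250, card=250
  {BC}: card=4000; try (C,hash)→4800, (B,merge)→6500, (C,merge)→6650, (B,hash)→7700, (B,nl)→100250, (C,nl)→100400; best=4800 via (C,hash)
  {AC}: card=12500; try (A,hash)→2900, (C,merge)→3750, (A,merge)→3850, (C,hash)→4300, (C,nl)→37650, (A,nl)→37750; best=2900 via (A,hash)
  {CD}: card=31250; try (D,hash)→4500, (C,hash)→4500, (D,merge)→4750, (C,merge)→4750, (D,nl)→62750, (C,nl)→62750; best=4500 via (D,hash)
  {AB}: card=1200; try (A,hash)→3200, (B,merge)→5500, (A,merge)→5750, (B,hash)→7500, (B,nl)→60150, (A,nl)→60400; best=3200 via (A,hash)
  {BD}: card=1250; try (D,hash)→4800, (B,merge)→6500, (D,merge)→6650, (B,hash)→7700, (B,nl)→100250, (D,nl)→100400; best=4800 via (D,hash)
  {AD}: card=3750; try (A,hash)→2900, (D,merge)→3750, (A,merge)→3850, (D,hash)→4300, (D,nl)→37650, (A,nl)→37750; best=2900 via (A,hash)
  {ABC}: card=4000; try (C,hash)→8400, (A,hash)→11200, (C,merge)→19850, (B,hash)→22600, (A,merge)→58150, (B,merge)→194400 …(+3); best=8400 via (C,hash)
  {BCD}: card=6250; try (C,hash)→10050, (D,hash)→12800, (C,merge)→22050, (B,hash)→42950, (D,merge)→59050, (C,nl)→317300 …(+3); best=10050 via (C,hash)
  {ACD}: card=156250; try (C,hash)→10650, (D,hash)→19400, (A,hash)→38150, (C,merge)→53900, (D,merge)→192650, (A,merge)→505850 …(+3); best=10650 via (C,hash)
  {ABD}: card=375; try (D,hash)→8400, (A,hash)→8450, (B,hash)→13850, (D,merge)→19850, (A,merge)→21150, (B,merge)→55650 …(+3); best=8400 via (D,hash)
  {ABCD}: card=625; try (C,hash)→12775, (C,merge)→14400, (D,hash)→16400, (A,hash)→18700, (D,merge)→62650, (A,merge)→98900 …(+6); best=12775 via (C,hash)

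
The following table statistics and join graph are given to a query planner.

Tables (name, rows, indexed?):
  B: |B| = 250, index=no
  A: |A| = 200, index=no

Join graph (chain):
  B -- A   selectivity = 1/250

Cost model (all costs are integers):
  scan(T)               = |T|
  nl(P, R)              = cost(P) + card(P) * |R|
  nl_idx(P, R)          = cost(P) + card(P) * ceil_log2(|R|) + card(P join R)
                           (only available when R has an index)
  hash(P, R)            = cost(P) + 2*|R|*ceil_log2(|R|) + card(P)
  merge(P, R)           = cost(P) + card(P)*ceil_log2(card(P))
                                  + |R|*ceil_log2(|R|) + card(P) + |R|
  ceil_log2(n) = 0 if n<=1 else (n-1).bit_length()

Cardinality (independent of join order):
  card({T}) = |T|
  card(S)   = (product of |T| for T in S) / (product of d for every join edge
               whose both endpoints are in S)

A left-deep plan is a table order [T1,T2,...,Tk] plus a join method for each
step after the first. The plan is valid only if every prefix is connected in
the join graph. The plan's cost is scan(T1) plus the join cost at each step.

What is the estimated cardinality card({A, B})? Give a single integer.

Tables in S: A(200), B(250)
Edges inside S: B-A(d=250)
numerator = 200 * 250 = 50000
denominator = 250 = 250
card(S) = 50000 / 250 = 200

200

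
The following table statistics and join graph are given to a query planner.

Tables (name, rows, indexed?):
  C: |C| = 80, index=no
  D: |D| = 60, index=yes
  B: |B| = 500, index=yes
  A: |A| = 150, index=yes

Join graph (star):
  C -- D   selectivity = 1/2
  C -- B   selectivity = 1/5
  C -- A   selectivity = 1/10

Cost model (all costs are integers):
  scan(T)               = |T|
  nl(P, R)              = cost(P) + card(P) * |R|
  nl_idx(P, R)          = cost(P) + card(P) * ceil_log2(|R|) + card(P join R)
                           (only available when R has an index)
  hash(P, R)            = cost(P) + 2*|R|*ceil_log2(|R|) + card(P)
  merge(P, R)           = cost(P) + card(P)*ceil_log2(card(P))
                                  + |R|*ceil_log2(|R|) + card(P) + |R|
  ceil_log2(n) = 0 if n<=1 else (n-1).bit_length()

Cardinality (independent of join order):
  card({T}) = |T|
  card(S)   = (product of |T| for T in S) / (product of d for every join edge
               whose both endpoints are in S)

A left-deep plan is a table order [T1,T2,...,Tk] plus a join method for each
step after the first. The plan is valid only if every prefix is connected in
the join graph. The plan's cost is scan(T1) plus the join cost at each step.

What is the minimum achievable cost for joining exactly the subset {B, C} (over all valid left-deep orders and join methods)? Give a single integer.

Selinger DP over subsets of {B,C}:
  {C}: scan cost=80, card=80
  {B}: scan cost=500, card=500
  {BC}: card=8000; try (C,hash)→2120, (B,merge)→5720, (C,merge)→6140, (B,nl_idx)→8800, (B,hash)→9160, (B,nl)→40080 …(+1); best=2120 via (C,hash)

2120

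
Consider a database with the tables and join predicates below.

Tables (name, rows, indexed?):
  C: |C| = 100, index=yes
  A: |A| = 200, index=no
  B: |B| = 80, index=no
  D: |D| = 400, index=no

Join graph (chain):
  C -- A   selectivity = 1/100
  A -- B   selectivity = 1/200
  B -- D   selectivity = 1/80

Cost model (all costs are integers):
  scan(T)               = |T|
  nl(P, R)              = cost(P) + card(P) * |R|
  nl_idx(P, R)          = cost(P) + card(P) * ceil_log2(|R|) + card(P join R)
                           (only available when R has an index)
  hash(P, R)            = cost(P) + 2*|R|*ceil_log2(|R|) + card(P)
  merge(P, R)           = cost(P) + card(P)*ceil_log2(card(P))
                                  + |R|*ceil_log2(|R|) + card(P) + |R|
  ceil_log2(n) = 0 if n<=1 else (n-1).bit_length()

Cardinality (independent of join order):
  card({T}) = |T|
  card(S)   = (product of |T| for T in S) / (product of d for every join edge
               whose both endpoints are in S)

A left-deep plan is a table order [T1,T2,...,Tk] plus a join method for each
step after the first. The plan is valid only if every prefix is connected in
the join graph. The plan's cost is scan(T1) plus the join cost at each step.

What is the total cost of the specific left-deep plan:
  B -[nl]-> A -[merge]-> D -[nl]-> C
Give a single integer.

step 1: scan B: cost=80, card=80
step 2: join A via nl
    card(P join A) = 80*200/(200) = 80
    cost = 80 + 80*200 = 16080
step 3: join D via merge
    card(P join D) = 80*400/(80) = 400
    cost = 16080 + 80*7 + 400*9 + 80 + 400 = 20720
step 4: join C via nl
    card(P join C) = 400*100/(100) = 400
    cost = 20720 + 400*100 = 60720

60720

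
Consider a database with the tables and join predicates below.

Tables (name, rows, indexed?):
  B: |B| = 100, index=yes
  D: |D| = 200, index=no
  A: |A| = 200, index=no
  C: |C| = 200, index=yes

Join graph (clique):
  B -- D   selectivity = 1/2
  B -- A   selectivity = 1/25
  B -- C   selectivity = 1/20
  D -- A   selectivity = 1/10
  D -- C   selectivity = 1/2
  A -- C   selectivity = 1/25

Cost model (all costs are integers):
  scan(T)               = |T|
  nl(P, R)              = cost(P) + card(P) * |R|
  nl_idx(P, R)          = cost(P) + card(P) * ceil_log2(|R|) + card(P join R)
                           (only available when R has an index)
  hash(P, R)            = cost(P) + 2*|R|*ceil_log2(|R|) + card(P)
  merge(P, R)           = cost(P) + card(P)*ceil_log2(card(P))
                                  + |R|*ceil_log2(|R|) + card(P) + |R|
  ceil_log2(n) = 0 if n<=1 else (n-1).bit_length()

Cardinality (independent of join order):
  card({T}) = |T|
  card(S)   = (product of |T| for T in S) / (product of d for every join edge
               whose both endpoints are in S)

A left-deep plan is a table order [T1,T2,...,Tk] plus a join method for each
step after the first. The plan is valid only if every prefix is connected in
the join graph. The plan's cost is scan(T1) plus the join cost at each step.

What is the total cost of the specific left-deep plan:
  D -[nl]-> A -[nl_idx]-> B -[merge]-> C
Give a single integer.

step 1: scan D: cost=200, card=200
step 2: join A via nl
    card(P join A) = 200*200/(10) = 4000
    cost = 200 + 200*200 = 40200
step 3: join B via nl_idx
    card(P join B) = 4000*100/(2*25) = 8000
    cost = 40200 + 4000*7 + 8000 = 76200
step 4: join C via merge
    card(P join C) = 8000*200/(20*2*25) = 1600
    cost = 76200 + 8000*13 + 200*8 + 8000 + 200 = 190000

190000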